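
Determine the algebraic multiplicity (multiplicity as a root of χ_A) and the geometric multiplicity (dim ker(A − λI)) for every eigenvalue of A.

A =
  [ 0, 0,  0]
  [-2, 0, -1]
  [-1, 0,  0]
λ = 0: alg = 3, geom = 1

Step 1 — factor the characteristic polynomial to read off the algebraic multiplicities:
  χ_A(x) = x^3

Step 2 — compute geometric multiplicities via the rank-nullity identity g(λ) = n − rank(A − λI):
  rank(A − (0)·I) = 2, so dim ker(A − (0)·I) = n − 2 = 1

Summary:
  λ = 0: algebraic multiplicity = 3, geometric multiplicity = 1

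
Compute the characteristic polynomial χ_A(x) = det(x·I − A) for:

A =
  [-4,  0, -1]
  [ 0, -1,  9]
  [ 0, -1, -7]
x^3 + 12*x^2 + 48*x + 64

Expanding det(x·I − A) (e.g. by cofactor expansion or by noting that A is similar to its Jordan form J, which has the same characteristic polynomial as A) gives
  χ_A(x) = x^3 + 12*x^2 + 48*x + 64
which factors as (x + 4)^3. The eigenvalues (with algebraic multiplicities) are λ = -4 with multiplicity 3.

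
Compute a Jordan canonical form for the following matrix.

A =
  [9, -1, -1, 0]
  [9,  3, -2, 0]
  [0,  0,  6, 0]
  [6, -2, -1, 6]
J_3(6) ⊕ J_1(6)

The characteristic polynomial is
  det(x·I − A) = x^4 - 24*x^3 + 216*x^2 - 864*x + 1296 = (x - 6)^4

Eigenvalues and multiplicities (the geometric multiplicity of λ is n − rank(A − λI), which equals the number of Jordan blocks for λ):
  λ = 6: algebraic multiplicity = 4, geometric multiplicity = 2

Determining the block sizes for each eigenvalue:
  λ = 6: with am = 4 and gm = 2, the partition is not yet determined (e.g. several partitions of 4 into 2 parts exist). Let N = A − (6)·I. Computing rank(N^1) = 2, rank(N^2) = 1, rank(N^3) = 0; the number of blocks of size ≥ j is rank(N^{j−1}) − rank(N^j), giving [2, 1, 1]. So we have 1 block(s) of size 3, 1 block(s) of size 1 → block sizes [3, 1]

Assembling the blocks gives a Jordan form
J =
  [6, 1, 0, 0]
  [0, 6, 1, 0]
  [0, 0, 6, 0]
  [0, 0, 0, 6]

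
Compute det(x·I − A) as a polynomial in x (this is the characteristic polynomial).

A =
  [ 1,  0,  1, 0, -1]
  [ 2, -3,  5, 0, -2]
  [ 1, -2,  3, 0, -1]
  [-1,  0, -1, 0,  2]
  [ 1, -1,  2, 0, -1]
x^5

Expanding det(x·I − A) (e.g. by cofactor expansion or by noting that A is similar to its Jordan form J, which has the same characteristic polynomial as A) gives
  χ_A(x) = x^5
which factors as x^5. The eigenvalues (with algebraic multiplicities) are λ = 0 with multiplicity 5.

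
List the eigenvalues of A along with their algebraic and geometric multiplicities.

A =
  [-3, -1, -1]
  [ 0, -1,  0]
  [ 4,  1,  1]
λ = -1: alg = 3, geom = 1

Step 1 — factor the characteristic polynomial to read off the algebraic multiplicities:
  χ_A(x) = (x + 1)^3

Step 2 — compute geometric multiplicities via the rank-nullity identity g(λ) = n − rank(A − λI):
  rank(A − (-1)·I) = 2, so dim ker(A − (-1)·I) = n − 2 = 1

Summary:
  λ = -1: algebraic multiplicity = 3, geometric multiplicity = 1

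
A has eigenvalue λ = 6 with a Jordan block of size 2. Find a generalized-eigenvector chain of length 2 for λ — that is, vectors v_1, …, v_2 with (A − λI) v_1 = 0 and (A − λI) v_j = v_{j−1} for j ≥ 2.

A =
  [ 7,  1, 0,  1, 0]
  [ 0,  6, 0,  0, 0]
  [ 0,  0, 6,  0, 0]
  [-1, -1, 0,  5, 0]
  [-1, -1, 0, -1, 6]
A Jordan chain for λ = 6 of length 2:
v_1 = (1, 0, 0, -1, -1)ᵀ
v_2 = (1, 0, 0, 0, 0)ᵀ

Let N = A − (6)·I. We want v_2 with N^2 v_2 = 0 but N^1 v_2 ≠ 0; then v_{j-1} := N · v_j for j = 2, …, 2.

Pick v_2 = (1, 0, 0, 0, 0)ᵀ.
Then v_1 = N · v_2 = (1, 0, 0, -1, -1)ᵀ.

Sanity check: (A − (6)·I) v_1 = (0, 0, 0, 0, 0)ᵀ = 0. ✓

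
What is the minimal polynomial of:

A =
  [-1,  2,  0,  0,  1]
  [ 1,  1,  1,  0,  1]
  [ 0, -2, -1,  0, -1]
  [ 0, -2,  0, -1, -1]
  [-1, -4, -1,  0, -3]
x^3 + 3*x^2 + 3*x + 1

The characteristic polynomial is χ_A(x) = (x + 1)^5, so the eigenvalues are known. The minimal polynomial is
  m_A(x) = Π_λ (x − λ)^{k_λ}
where k_λ is the size of the *largest* Jordan block for λ (equivalently, the smallest k with (A − λI)^k v = 0 for every generalised eigenvector v of λ).

  λ = -1: largest Jordan block has size 3, contributing (x + 1)^3

So m_A(x) = (x + 1)^3 = x^3 + 3*x^2 + 3*x + 1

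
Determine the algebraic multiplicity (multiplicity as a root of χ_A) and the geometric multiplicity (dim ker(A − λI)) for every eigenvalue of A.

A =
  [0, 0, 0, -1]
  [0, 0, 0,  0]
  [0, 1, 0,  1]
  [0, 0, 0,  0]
λ = 0: alg = 4, geom = 2

Step 1 — factor the characteristic polynomial to read off the algebraic multiplicities:
  χ_A(x) = x^4

Step 2 — compute geometric multiplicities via the rank-nullity identity g(λ) = n − rank(A − λI):
  rank(A − (0)·I) = 2, so dim ker(A − (0)·I) = n − 2 = 2

Summary:
  λ = 0: algebraic multiplicity = 4, geometric multiplicity = 2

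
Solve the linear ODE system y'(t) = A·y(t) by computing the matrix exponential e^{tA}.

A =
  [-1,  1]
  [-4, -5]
e^{tA} =
  [2*t*exp(-3*t) + exp(-3*t), t*exp(-3*t)]
  [-4*t*exp(-3*t), -2*t*exp(-3*t) + exp(-3*t)]

Strategy: write A = P · J · P⁻¹ where J is a Jordan canonical form, so e^{tA} = P · e^{tJ} · P⁻¹, and e^{tJ} can be computed block-by-block.

A has Jordan form
J =
  [-3,  1]
  [ 0, -3]
(up to reordering of blocks).

Per-block formulas:
  For a 2×2 Jordan block J_2(-3): exp(t · J_2(-3)) = e^(-3t)·(I + t·N), where N is the 2×2 nilpotent shift.

After assembling e^{tJ} and conjugating by P, we get:

e^{tA} =
  [2*t*exp(-3*t) + exp(-3*t), t*exp(-3*t)]
  [-4*t*exp(-3*t), -2*t*exp(-3*t) + exp(-3*t)]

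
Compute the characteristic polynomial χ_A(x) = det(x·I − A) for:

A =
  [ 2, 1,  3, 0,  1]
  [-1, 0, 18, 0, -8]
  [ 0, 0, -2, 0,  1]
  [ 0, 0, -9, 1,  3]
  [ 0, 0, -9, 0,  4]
x^5 - 5*x^4 + 10*x^3 - 10*x^2 + 5*x - 1

Expanding det(x·I − A) (e.g. by cofactor expansion or by noting that A is similar to its Jordan form J, which has the same characteristic polynomial as A) gives
  χ_A(x) = x^5 - 5*x^4 + 10*x^3 - 10*x^2 + 5*x - 1
which factors as (x - 1)^5. The eigenvalues (with algebraic multiplicities) are λ = 1 with multiplicity 5.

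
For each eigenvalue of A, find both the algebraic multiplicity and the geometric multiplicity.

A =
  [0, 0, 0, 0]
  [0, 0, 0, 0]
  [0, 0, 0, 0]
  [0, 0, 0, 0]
λ = 0: alg = 4, geom = 4

Step 1 — factor the characteristic polynomial to read off the algebraic multiplicities:
  χ_A(x) = x^4

Step 2 — compute geometric multiplicities via the rank-nullity identity g(λ) = n − rank(A − λI):
  rank(A − (0)·I) = 0, so dim ker(A − (0)·I) = n − 0 = 4

Summary:
  λ = 0: algebraic multiplicity = 4, geometric multiplicity = 4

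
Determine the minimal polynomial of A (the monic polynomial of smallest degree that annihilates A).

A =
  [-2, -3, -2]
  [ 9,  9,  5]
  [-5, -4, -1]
x^3 - 6*x^2 + 12*x - 8

The characteristic polynomial is χ_A(x) = (x - 2)^3, so the eigenvalues are known. The minimal polynomial is
  m_A(x) = Π_λ (x − λ)^{k_λ}
where k_λ is the size of the *largest* Jordan block for λ (equivalently, the smallest k with (A − λI)^k v = 0 for every generalised eigenvector v of λ).

  λ = 2: largest Jordan block has size 3, contributing (x − 2)^3

So m_A(x) = (x - 2)^3 = x^3 - 6*x^2 + 12*x - 8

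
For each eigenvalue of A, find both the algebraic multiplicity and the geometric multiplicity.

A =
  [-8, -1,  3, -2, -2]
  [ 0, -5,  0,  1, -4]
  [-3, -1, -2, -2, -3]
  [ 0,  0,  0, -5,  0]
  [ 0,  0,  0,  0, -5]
λ = -5: alg = 5, geom = 2

Step 1 — factor the characteristic polynomial to read off the algebraic multiplicities:
  χ_A(x) = (x + 5)^5

Step 2 — compute geometric multiplicities via the rank-nullity identity g(λ) = n − rank(A − λI):
  rank(A − (-5)·I) = 3, so dim ker(A − (-5)·I) = n − 3 = 2

Summary:
  λ = -5: algebraic multiplicity = 5, geometric multiplicity = 2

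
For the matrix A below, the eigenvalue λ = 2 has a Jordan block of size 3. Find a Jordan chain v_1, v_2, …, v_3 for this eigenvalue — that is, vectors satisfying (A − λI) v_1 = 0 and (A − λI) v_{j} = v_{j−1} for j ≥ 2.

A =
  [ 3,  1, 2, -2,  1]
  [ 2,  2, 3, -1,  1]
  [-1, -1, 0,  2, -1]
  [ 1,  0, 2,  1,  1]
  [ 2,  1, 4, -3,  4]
A Jordan chain for λ = 2 of length 3:
v_1 = (1, 0, -1, 0, 1)ᵀ
v_2 = (1, 2, -1, 1, 2)ᵀ
v_3 = (1, 0, 0, 0, 0)ᵀ

Let N = A − (2)·I. We want v_3 with N^3 v_3 = 0 but N^2 v_3 ≠ 0; then v_{j-1} := N · v_j for j = 3, …, 2.

Pick v_3 = (1, 0, 0, 0, 0)ᵀ.
Then v_2 = N · v_3 = (1, 2, -1, 1, 2)ᵀ.
Then v_1 = N · v_2 = (1, 0, -1, 0, 1)ᵀ.

Sanity check: (A − (2)·I) v_1 = (0, 0, 0, 0, 0)ᵀ = 0. ✓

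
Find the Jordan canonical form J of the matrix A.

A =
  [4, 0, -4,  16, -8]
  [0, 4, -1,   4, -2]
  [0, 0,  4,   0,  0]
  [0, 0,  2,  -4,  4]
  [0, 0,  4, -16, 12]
J_2(4) ⊕ J_1(4) ⊕ J_1(4) ⊕ J_1(4)

The characteristic polynomial is
  det(x·I − A) = x^5 - 20*x^4 + 160*x^3 - 640*x^2 + 1280*x - 1024 = (x - 4)^5

Eigenvalues and multiplicities (the geometric multiplicity of λ is n − rank(A − λI), which equals the number of Jordan blocks for λ):
  λ = 4: algebraic multiplicity = 5, geometric multiplicity = 4

Determining the block sizes for each eigenvalue:
  λ = 4: 4 blocks summing to 5 forces exactly one block of size 2 and the rest size 1 → block sizes [2, 1, 1, 1]

Assembling the blocks gives a Jordan form
J =
  [4, 1, 0, 0, 0]
  [0, 4, 0, 0, 0]
  [0, 0, 4, 0, 0]
  [0, 0, 0, 4, 0]
  [0, 0, 0, 0, 4]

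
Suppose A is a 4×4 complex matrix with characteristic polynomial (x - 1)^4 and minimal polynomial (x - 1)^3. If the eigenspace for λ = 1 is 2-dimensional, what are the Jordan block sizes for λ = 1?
Block sizes for λ = 1: [3, 1]

Step 1 — from the characteristic polynomial, algebraic multiplicity of λ = 1 is 4. From dim ker(A − (1)·I) = 2, there are exactly 2 Jordan blocks for λ = 1.
Step 2 — from the minimal polynomial, the factor (x − 1)^3 tells us the largest block for λ = 1 has size 3.
Step 3 — with total size 4, 2 blocks, and largest block 3, the block sizes (in nonincreasing order) are [3, 1].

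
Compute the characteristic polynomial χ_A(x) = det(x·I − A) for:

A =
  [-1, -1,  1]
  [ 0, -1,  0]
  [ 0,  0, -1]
x^3 + 3*x^2 + 3*x + 1

Expanding det(x·I − A) (e.g. by cofactor expansion or by noting that A is similar to its Jordan form J, which has the same characteristic polynomial as A) gives
  χ_A(x) = x^3 + 3*x^2 + 3*x + 1
which factors as (x + 1)^3. The eigenvalues (with algebraic multiplicities) are λ = -1 with multiplicity 3.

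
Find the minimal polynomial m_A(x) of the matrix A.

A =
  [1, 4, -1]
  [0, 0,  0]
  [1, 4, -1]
x^2

The characteristic polynomial is χ_A(x) = x^3, so the eigenvalues are known. The minimal polynomial is
  m_A(x) = Π_λ (x − λ)^{k_λ}
where k_λ is the size of the *largest* Jordan block for λ (equivalently, the smallest k with (A − λI)^k v = 0 for every generalised eigenvector v of λ).

  λ = 0: largest Jordan block has size 2, contributing (x − 0)^2

So m_A(x) = x^2 = x^2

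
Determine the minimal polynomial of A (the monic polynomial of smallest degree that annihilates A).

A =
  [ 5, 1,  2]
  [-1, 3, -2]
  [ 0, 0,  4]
x^2 - 8*x + 16

The characteristic polynomial is χ_A(x) = (x - 4)^3, so the eigenvalues are known. The minimal polynomial is
  m_A(x) = Π_λ (x − λ)^{k_λ}
where k_λ is the size of the *largest* Jordan block for λ (equivalently, the smallest k with (A − λI)^k v = 0 for every generalised eigenvector v of λ).

  λ = 4: largest Jordan block has size 2, contributing (x − 4)^2

So m_A(x) = (x - 4)^2 = x^2 - 8*x + 16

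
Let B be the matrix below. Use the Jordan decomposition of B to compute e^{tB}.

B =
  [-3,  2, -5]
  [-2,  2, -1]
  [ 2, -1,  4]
e^{tB} =
  [t^2*exp(t) - 4*t*exp(t) + exp(t), -t^2*exp(t)/2 + 2*t*exp(t), 3*t^2*exp(t)/2 - 5*t*exp(t)]
  [2*t^2*exp(t) - 2*t*exp(t), -t^2*exp(t) + t*exp(t) + exp(t), 3*t^2*exp(t) - t*exp(t)]
  [2*t*exp(t), -t*exp(t), 3*t*exp(t) + exp(t)]

Strategy: write B = P · J · P⁻¹ where J is a Jordan canonical form, so e^{tB} = P · e^{tJ} · P⁻¹, and e^{tJ} can be computed block-by-block.

B has Jordan form
J =
  [1, 1, 0]
  [0, 1, 1]
  [0, 0, 1]
(up to reordering of blocks).

Per-block formulas:
  For a 3×3 Jordan block J_3(1): exp(t · J_3(1)) = e^(1t)·(I + t·N + (t^2/2)·N^2), where N is the 3×3 nilpotent shift.

After assembling e^{tJ} and conjugating by P, we get:

e^{tB} =
  [t^2*exp(t) - 4*t*exp(t) + exp(t), -t^2*exp(t)/2 + 2*t*exp(t), 3*t^2*exp(t)/2 - 5*t*exp(t)]
  [2*t^2*exp(t) - 2*t*exp(t), -t^2*exp(t) + t*exp(t) + exp(t), 3*t^2*exp(t) - t*exp(t)]
  [2*t*exp(t), -t*exp(t), 3*t*exp(t) + exp(t)]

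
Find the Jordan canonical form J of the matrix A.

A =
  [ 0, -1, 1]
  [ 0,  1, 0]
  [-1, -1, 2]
J_2(1) ⊕ J_1(1)

The characteristic polynomial is
  det(x·I − A) = x^3 - 3*x^2 + 3*x - 1 = (x - 1)^3

Eigenvalues and multiplicities (the geometric multiplicity of λ is n − rank(A − λI), which equals the number of Jordan blocks for λ):
  λ = 1: algebraic multiplicity = 3, geometric multiplicity = 2

Determining the block sizes for each eigenvalue:
  λ = 1: 2 blocks summing to 3 forces exactly one block of size 2 and the rest size 1 → block sizes [2, 1]

Assembling the blocks gives a Jordan form
J =
  [1, 1, 0]
  [0, 1, 0]
  [0, 0, 1]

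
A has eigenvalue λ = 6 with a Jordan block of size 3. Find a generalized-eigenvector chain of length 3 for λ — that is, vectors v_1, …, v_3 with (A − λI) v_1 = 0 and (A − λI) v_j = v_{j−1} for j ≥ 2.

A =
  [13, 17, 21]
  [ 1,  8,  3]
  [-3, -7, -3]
A Jordan chain for λ = 6 of length 3:
v_1 = (3, 0, -1)ᵀ
v_2 = (7, 1, -3)ᵀ
v_3 = (1, 0, 0)ᵀ

Let N = A − (6)·I. We want v_3 with N^3 v_3 = 0 but N^2 v_3 ≠ 0; then v_{j-1} := N · v_j for j = 3, …, 2.

Pick v_3 = (1, 0, 0)ᵀ.
Then v_2 = N · v_3 = (7, 1, -3)ᵀ.
Then v_1 = N · v_2 = (3, 0, -1)ᵀ.

Sanity check: (A − (6)·I) v_1 = (0, 0, 0)ᵀ = 0. ✓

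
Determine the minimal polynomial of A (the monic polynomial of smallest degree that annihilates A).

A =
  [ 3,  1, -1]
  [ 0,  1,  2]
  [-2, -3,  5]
x^3 - 9*x^2 + 27*x - 27

The characteristic polynomial is χ_A(x) = (x - 3)^3, so the eigenvalues are known. The minimal polynomial is
  m_A(x) = Π_λ (x − λ)^{k_λ}
where k_λ is the size of the *largest* Jordan block for λ (equivalently, the smallest k with (A − λI)^k v = 0 for every generalised eigenvector v of λ).

  λ = 3: largest Jordan block has size 3, contributing (x − 3)^3

So m_A(x) = (x - 3)^3 = x^3 - 9*x^2 + 27*x - 27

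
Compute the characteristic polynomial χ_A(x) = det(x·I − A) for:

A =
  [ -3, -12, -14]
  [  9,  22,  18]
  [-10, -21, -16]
x^3 - 3*x^2 - 24*x + 80

Expanding det(x·I − A) (e.g. by cofactor expansion or by noting that A is similar to its Jordan form J, which has the same characteristic polynomial as A) gives
  χ_A(x) = x^3 - 3*x^2 - 24*x + 80
which factors as (x - 4)^2*(x + 5). The eigenvalues (with algebraic multiplicities) are λ = -5 with multiplicity 1, λ = 4 with multiplicity 2.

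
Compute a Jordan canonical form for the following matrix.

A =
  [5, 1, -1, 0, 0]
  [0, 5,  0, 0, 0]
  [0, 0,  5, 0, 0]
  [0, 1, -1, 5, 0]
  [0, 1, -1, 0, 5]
J_2(5) ⊕ J_1(5) ⊕ J_1(5) ⊕ J_1(5)

The characteristic polynomial is
  det(x·I − A) = x^5 - 25*x^4 + 250*x^3 - 1250*x^2 + 3125*x - 3125 = (x - 5)^5

Eigenvalues and multiplicities (the geometric multiplicity of λ is n − rank(A − λI), which equals the number of Jordan blocks for λ):
  λ = 5: algebraic multiplicity = 5, geometric multiplicity = 4

Determining the block sizes for each eigenvalue:
  λ = 5: 4 blocks summing to 5 forces exactly one block of size 2 and the rest size 1 → block sizes [2, 1, 1, 1]

Assembling the blocks gives a Jordan form
J =
  [5, 1, 0, 0, 0]
  [0, 5, 0, 0, 0]
  [0, 0, 5, 0, 0]
  [0, 0, 0, 5, 0]
  [0, 0, 0, 0, 5]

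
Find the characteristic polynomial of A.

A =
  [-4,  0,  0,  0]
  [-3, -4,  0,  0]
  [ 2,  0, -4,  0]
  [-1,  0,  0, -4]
x^4 + 16*x^3 + 96*x^2 + 256*x + 256

Expanding det(x·I − A) (e.g. by cofactor expansion or by noting that A is similar to its Jordan form J, which has the same characteristic polynomial as A) gives
  χ_A(x) = x^4 + 16*x^3 + 96*x^2 + 256*x + 256
which factors as (x + 4)^4. The eigenvalues (with algebraic multiplicities) are λ = -4 with multiplicity 4.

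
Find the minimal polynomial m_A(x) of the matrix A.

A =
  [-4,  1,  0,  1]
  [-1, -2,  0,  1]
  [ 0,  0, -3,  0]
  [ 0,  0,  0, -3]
x^2 + 6*x + 9

The characteristic polynomial is χ_A(x) = (x + 3)^4, so the eigenvalues are known. The minimal polynomial is
  m_A(x) = Π_λ (x − λ)^{k_λ}
where k_λ is the size of the *largest* Jordan block for λ (equivalently, the smallest k with (A − λI)^k v = 0 for every generalised eigenvector v of λ).

  λ = -3: largest Jordan block has size 2, contributing (x + 3)^2

So m_A(x) = (x + 3)^2 = x^2 + 6*x + 9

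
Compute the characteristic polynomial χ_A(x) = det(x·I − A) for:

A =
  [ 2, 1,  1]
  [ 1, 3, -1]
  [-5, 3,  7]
x^3 - 12*x^2 + 48*x - 64

Expanding det(x·I − A) (e.g. by cofactor expansion or by noting that A is similar to its Jordan form J, which has the same characteristic polynomial as A) gives
  χ_A(x) = x^3 - 12*x^2 + 48*x - 64
which factors as (x - 4)^3. The eigenvalues (with algebraic multiplicities) are λ = 4 with multiplicity 3.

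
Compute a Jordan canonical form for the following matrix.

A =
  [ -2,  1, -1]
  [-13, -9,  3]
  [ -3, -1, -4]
J_3(-5)

The characteristic polynomial is
  det(x·I − A) = x^3 + 15*x^2 + 75*x + 125 = (x + 5)^3

Eigenvalues and multiplicities (the geometric multiplicity of λ is n − rank(A − λI), which equals the number of Jordan blocks for λ):
  λ = -5: algebraic multiplicity = 3, geometric multiplicity = 1

Determining the block sizes for each eigenvalue:
  λ = -5: one block (gm = 1), so the single block has size am = 3 → block sizes [3]

Assembling the blocks gives a Jordan form
J =
  [-5,  1,  0]
  [ 0, -5,  1]
  [ 0,  0, -5]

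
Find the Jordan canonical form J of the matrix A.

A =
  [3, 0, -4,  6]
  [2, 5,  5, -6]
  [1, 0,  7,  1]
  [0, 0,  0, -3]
J_1(-3) ⊕ J_3(5)

The characteristic polynomial is
  det(x·I − A) = x^4 - 12*x^3 + 30*x^2 + 100*x - 375 = (x - 5)^3*(x + 3)

Eigenvalues and multiplicities (the geometric multiplicity of λ is n − rank(A − λI), which equals the number of Jordan blocks for λ):
  λ = -3: algebraic multiplicity = 1, geometric multiplicity = 1
  λ = 5: algebraic multiplicity = 3, geometric multiplicity = 1

Determining the block sizes for each eigenvalue:
  λ = -3: one block (gm = 1), so the single block has size am = 1 → block sizes [1]
  λ = 5: one block (gm = 1), so the single block has size am = 3 → block sizes [3]

Assembling the blocks gives a Jordan form
J =
  [-3, 0, 0, 0]
  [ 0, 5, 1, 0]
  [ 0, 0, 5, 1]
  [ 0, 0, 0, 5]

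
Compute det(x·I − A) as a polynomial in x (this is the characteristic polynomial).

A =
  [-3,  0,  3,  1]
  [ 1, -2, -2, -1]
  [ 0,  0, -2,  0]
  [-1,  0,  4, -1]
x^4 + 8*x^3 + 24*x^2 + 32*x + 16

Expanding det(x·I − A) (e.g. by cofactor expansion or by noting that A is similar to its Jordan form J, which has the same characteristic polynomial as A) gives
  χ_A(x) = x^4 + 8*x^3 + 24*x^2 + 32*x + 16
which factors as (x + 2)^4. The eigenvalues (with algebraic multiplicities) are λ = -2 with multiplicity 4.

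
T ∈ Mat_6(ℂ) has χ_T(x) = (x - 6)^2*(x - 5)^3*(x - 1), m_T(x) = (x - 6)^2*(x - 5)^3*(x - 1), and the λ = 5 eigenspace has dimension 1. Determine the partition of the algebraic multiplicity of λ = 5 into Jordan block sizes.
Block sizes for λ = 5: [3]

Step 1 — from the characteristic polynomial, algebraic multiplicity of λ = 5 is 3. From dim ker(T − (5)·I) = 1, there are exactly 1 Jordan blocks for λ = 5.
Step 2 — from the minimal polynomial, the factor (x − 5)^3 tells us the largest block for λ = 5 has size 3.
Step 3 — with total size 3, 1 blocks, and largest block 3, the block sizes (in nonincreasing order) are [3].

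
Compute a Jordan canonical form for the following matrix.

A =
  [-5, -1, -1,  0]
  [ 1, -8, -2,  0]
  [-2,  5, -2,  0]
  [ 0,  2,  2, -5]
J_3(-5) ⊕ J_1(-5)

The characteristic polynomial is
  det(x·I − A) = x^4 + 20*x^3 + 150*x^2 + 500*x + 625 = (x + 5)^4

Eigenvalues and multiplicities (the geometric multiplicity of λ is n − rank(A − λI), which equals the number of Jordan blocks for λ):
  λ = -5: algebraic multiplicity = 4, geometric multiplicity = 2

Determining the block sizes for each eigenvalue:
  λ = -5: with am = 4 and gm = 2, the partition is not yet determined (e.g. several partitions of 4 into 2 parts exist). Let N = A − (-5)·I. Computing rank(N^1) = 2, rank(N^2) = 1, rank(N^3) = 0; the number of blocks of size ≥ j is rank(N^{j−1}) − rank(N^j), giving [2, 1, 1]. So we have 1 block(s) of size 3, 1 block(s) of size 1 → block sizes [3, 1]

Assembling the blocks gives a Jordan form
J =
  [-5,  1,  0,  0]
  [ 0, -5,  1,  0]
  [ 0,  0, -5,  0]
  [ 0,  0,  0, -5]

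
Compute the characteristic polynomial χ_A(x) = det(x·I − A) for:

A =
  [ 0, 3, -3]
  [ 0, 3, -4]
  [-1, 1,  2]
x^3 - 5*x^2 + 7*x - 3

Expanding det(x·I − A) (e.g. by cofactor expansion or by noting that A is similar to its Jordan form J, which has the same characteristic polynomial as A) gives
  χ_A(x) = x^3 - 5*x^2 + 7*x - 3
which factors as (x - 3)*(x - 1)^2. The eigenvalues (with algebraic multiplicities) are λ = 1 with multiplicity 2, λ = 3 with multiplicity 1.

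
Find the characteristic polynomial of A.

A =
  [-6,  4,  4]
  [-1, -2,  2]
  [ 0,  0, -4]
x^3 + 12*x^2 + 48*x + 64

Expanding det(x·I − A) (e.g. by cofactor expansion or by noting that A is similar to its Jordan form J, which has the same characteristic polynomial as A) gives
  χ_A(x) = x^3 + 12*x^2 + 48*x + 64
which factors as (x + 4)^3. The eigenvalues (with algebraic multiplicities) are λ = -4 with multiplicity 3.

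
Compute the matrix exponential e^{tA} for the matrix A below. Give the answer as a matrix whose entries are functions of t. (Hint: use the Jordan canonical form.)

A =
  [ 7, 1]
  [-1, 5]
e^{tA} =
  [t*exp(6*t) + exp(6*t), t*exp(6*t)]
  [-t*exp(6*t), -t*exp(6*t) + exp(6*t)]

Strategy: write A = P · J · P⁻¹ where J is a Jordan canonical form, so e^{tA} = P · e^{tJ} · P⁻¹, and e^{tJ} can be computed block-by-block.

A has Jordan form
J =
  [6, 1]
  [0, 6]
(up to reordering of blocks).

Per-block formulas:
  For a 2×2 Jordan block J_2(6): exp(t · J_2(6)) = e^(6t)·(I + t·N), where N is the 2×2 nilpotent shift.

After assembling e^{tJ} and conjugating by P, we get:

e^{tA} =
  [t*exp(6*t) + exp(6*t), t*exp(6*t)]
  [-t*exp(6*t), -t*exp(6*t) + exp(6*t)]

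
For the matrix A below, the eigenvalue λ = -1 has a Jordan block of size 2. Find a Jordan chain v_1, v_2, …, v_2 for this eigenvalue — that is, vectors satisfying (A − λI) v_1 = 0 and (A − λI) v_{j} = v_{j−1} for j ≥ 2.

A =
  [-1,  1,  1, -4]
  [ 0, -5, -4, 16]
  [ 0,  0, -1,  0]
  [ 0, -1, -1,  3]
A Jordan chain for λ = -1 of length 2:
v_1 = (1, -4, 0, -1)ᵀ
v_2 = (0, 1, 0, 0)ᵀ

Let N = A − (-1)·I. We want v_2 with N^2 v_2 = 0 but N^1 v_2 ≠ 0; then v_{j-1} := N · v_j for j = 2, …, 2.

Pick v_2 = (0, 1, 0, 0)ᵀ.
Then v_1 = N · v_2 = (1, -4, 0, -1)ᵀ.

Sanity check: (A − (-1)·I) v_1 = (0, 0, 0, 0)ᵀ = 0. ✓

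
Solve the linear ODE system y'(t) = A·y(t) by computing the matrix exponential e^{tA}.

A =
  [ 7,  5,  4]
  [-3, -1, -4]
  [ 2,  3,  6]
e^{tA} =
  [t^2*exp(4*t) + 3*t*exp(4*t) + exp(4*t), t^2*exp(4*t) + 5*t*exp(4*t), 4*t*exp(4*t)]
  [-t^2*exp(4*t) - 3*t*exp(4*t), -t^2*exp(4*t) - 5*t*exp(4*t) + exp(4*t), -4*t*exp(4*t)]
  [t^2*exp(4*t)/2 + 2*t*exp(4*t), t^2*exp(4*t)/2 + 3*t*exp(4*t), 2*t*exp(4*t) + exp(4*t)]

Strategy: write A = P · J · P⁻¹ where J is a Jordan canonical form, so e^{tA} = P · e^{tJ} · P⁻¹, and e^{tJ} can be computed block-by-block.

A has Jordan form
J =
  [4, 1, 0]
  [0, 4, 1]
  [0, 0, 4]
(up to reordering of blocks).

Per-block formulas:
  For a 3×3 Jordan block J_3(4): exp(t · J_3(4)) = e^(4t)·(I + t·N + (t^2/2)·N^2), where N is the 3×3 nilpotent shift.

After assembling e^{tJ} and conjugating by P, we get:

e^{tA} =
  [t^2*exp(4*t) + 3*t*exp(4*t) + exp(4*t), t^2*exp(4*t) + 5*t*exp(4*t), 4*t*exp(4*t)]
  [-t^2*exp(4*t) - 3*t*exp(4*t), -t^2*exp(4*t) - 5*t*exp(4*t) + exp(4*t), -4*t*exp(4*t)]
  [t^2*exp(4*t)/2 + 2*t*exp(4*t), t^2*exp(4*t)/2 + 3*t*exp(4*t), 2*t*exp(4*t) + exp(4*t)]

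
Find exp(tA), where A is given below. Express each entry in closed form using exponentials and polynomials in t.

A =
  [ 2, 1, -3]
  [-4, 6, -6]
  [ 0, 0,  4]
e^{tA} =
  [-2*t*exp(4*t) + exp(4*t), t*exp(4*t), -3*t*exp(4*t)]
  [-4*t*exp(4*t), 2*t*exp(4*t) + exp(4*t), -6*t*exp(4*t)]
  [0, 0, exp(4*t)]

Strategy: write A = P · J · P⁻¹ where J is a Jordan canonical form, so e^{tA} = P · e^{tJ} · P⁻¹, and e^{tJ} can be computed block-by-block.

A has Jordan form
J =
  [4, 1, 0]
  [0, 4, 0]
  [0, 0, 4]
(up to reordering of blocks).

Per-block formulas:
  For a 2×2 Jordan block J_2(4): exp(t · J_2(4)) = e^(4t)·(I + t·N), where N is the 2×2 nilpotent shift.
  For a 1×1 block at λ = 4: exp(t · [4]) = [e^(4t)].

After assembling e^{tJ} and conjugating by P, we get:

e^{tA} =
  [-2*t*exp(4*t) + exp(4*t), t*exp(4*t), -3*t*exp(4*t)]
  [-4*t*exp(4*t), 2*t*exp(4*t) + exp(4*t), -6*t*exp(4*t)]
  [0, 0, exp(4*t)]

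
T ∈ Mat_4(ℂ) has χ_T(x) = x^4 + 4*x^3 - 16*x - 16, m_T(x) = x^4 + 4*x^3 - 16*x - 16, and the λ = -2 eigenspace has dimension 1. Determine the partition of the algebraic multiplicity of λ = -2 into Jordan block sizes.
Block sizes for λ = -2: [3]

Step 1 — from the characteristic polynomial, algebraic multiplicity of λ = -2 is 3. From dim ker(T − (-2)·I) = 1, there are exactly 1 Jordan blocks for λ = -2.
Step 2 — from the minimal polynomial, the factor (x + 2)^3 tells us the largest block for λ = -2 has size 3.
Step 3 — with total size 3, 1 blocks, and largest block 3, the block sizes (in nonincreasing order) are [3].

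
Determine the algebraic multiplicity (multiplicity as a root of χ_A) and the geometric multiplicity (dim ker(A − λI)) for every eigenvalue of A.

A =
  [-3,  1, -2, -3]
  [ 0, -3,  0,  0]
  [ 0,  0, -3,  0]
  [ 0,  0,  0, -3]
λ = -3: alg = 4, geom = 3

Step 1 — factor the characteristic polynomial to read off the algebraic multiplicities:
  χ_A(x) = (x + 3)^4

Step 2 — compute geometric multiplicities via the rank-nullity identity g(λ) = n − rank(A − λI):
  rank(A − (-3)·I) = 1, so dim ker(A − (-3)·I) = n − 1 = 3

Summary:
  λ = -3: algebraic multiplicity = 4, geometric multiplicity = 3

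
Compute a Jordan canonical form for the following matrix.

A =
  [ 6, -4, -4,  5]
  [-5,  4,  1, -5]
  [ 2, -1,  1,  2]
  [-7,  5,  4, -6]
J_3(1) ⊕ J_1(2)

The characteristic polynomial is
  det(x·I − A) = x^4 - 5*x^3 + 9*x^2 - 7*x + 2 = (x - 2)*(x - 1)^3

Eigenvalues and multiplicities (the geometric multiplicity of λ is n − rank(A − λI), which equals the number of Jordan blocks for λ):
  λ = 1: algebraic multiplicity = 3, geometric multiplicity = 1
  λ = 2: algebraic multiplicity = 1, geometric multiplicity = 1

Determining the block sizes for each eigenvalue:
  λ = 1: one block (gm = 1), so the single block has size am = 3 → block sizes [3]
  λ = 2: one block (gm = 1), so the single block has size am = 1 → block sizes [1]

Assembling the blocks gives a Jordan form
J =
  [1, 1, 0, 0]
  [0, 1, 1, 0]
  [0, 0, 1, 0]
  [0, 0, 0, 2]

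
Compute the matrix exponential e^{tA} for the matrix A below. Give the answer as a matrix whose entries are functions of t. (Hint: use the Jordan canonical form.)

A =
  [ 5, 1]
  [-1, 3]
e^{tA} =
  [t*exp(4*t) + exp(4*t), t*exp(4*t)]
  [-t*exp(4*t), -t*exp(4*t) + exp(4*t)]

Strategy: write A = P · J · P⁻¹ where J is a Jordan canonical form, so e^{tA} = P · e^{tJ} · P⁻¹, and e^{tJ} can be computed block-by-block.

A has Jordan form
J =
  [4, 1]
  [0, 4]
(up to reordering of blocks).

Per-block formulas:
  For a 2×2 Jordan block J_2(4): exp(t · J_2(4)) = e^(4t)·(I + t·N), where N is the 2×2 nilpotent shift.

After assembling e^{tJ} and conjugating by P, we get:

e^{tA} =
  [t*exp(4*t) + exp(4*t), t*exp(4*t)]
  [-t*exp(4*t), -t*exp(4*t) + exp(4*t)]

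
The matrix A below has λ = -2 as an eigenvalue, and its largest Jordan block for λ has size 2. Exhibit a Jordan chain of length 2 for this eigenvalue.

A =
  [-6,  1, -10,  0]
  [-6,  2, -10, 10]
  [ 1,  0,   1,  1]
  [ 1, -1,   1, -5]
A Jordan chain for λ = -2 of length 2:
v_1 = (-4, -6, 1, 1)ᵀ
v_2 = (1, 0, 0, 0)ᵀ

Let N = A − (-2)·I. We want v_2 with N^2 v_2 = 0 but N^1 v_2 ≠ 0; then v_{j-1} := N · v_j for j = 2, …, 2.

Pick v_2 = (1, 0, 0, 0)ᵀ.
Then v_1 = N · v_2 = (-4, -6, 1, 1)ᵀ.

Sanity check: (A − (-2)·I) v_1 = (0, 0, 0, 0)ᵀ = 0. ✓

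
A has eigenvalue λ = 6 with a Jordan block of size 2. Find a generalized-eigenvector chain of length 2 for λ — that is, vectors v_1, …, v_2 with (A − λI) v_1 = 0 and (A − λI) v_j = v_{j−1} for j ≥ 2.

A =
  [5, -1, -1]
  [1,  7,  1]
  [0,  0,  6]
A Jordan chain for λ = 6 of length 2:
v_1 = (-1, 1, 0)ᵀ
v_2 = (1, 0, 0)ᵀ

Let N = A − (6)·I. We want v_2 with N^2 v_2 = 0 but N^1 v_2 ≠ 0; then v_{j-1} := N · v_j for j = 2, …, 2.

Pick v_2 = (1, 0, 0)ᵀ.
Then v_1 = N · v_2 = (-1, 1, 0)ᵀ.

Sanity check: (A − (6)·I) v_1 = (0, 0, 0)ᵀ = 0. ✓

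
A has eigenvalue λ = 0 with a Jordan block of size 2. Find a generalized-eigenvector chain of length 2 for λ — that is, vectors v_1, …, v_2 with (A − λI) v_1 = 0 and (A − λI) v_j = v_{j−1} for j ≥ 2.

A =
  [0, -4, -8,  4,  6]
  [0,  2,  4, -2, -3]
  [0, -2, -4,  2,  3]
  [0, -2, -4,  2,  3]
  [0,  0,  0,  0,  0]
A Jordan chain for λ = 0 of length 2:
v_1 = (-4, 2, -2, -2, 0)ᵀ
v_2 = (0, 1, 0, 0, 0)ᵀ

Let N = A − (0)·I. We want v_2 with N^2 v_2 = 0 but N^1 v_2 ≠ 0; then v_{j-1} := N · v_j for j = 2, …, 2.

Pick v_2 = (0, 1, 0, 0, 0)ᵀ.
Then v_1 = N · v_2 = (-4, 2, -2, -2, 0)ᵀ.

Sanity check: (A − (0)·I) v_1 = (0, 0, 0, 0, 0)ᵀ = 0. ✓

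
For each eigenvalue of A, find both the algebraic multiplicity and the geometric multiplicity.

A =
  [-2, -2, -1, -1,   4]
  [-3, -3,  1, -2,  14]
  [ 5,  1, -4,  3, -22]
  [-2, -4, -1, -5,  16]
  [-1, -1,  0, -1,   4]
λ = -2: alg = 5, geom = 3

Step 1 — factor the characteristic polynomial to read off the algebraic multiplicities:
  χ_A(x) = (x + 2)^5

Step 2 — compute geometric multiplicities via the rank-nullity identity g(λ) = n − rank(A − λI):
  rank(A − (-2)·I) = 2, so dim ker(A − (-2)·I) = n − 2 = 3

Summary:
  λ = -2: algebraic multiplicity = 5, geometric multiplicity = 3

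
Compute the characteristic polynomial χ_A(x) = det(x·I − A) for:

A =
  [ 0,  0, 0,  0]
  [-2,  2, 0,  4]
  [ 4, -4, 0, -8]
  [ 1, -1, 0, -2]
x^4

Expanding det(x·I − A) (e.g. by cofactor expansion or by noting that A is similar to its Jordan form J, which has the same characteristic polynomial as A) gives
  χ_A(x) = x^4
which factors as x^4. The eigenvalues (with algebraic multiplicities) are λ = 0 with multiplicity 4.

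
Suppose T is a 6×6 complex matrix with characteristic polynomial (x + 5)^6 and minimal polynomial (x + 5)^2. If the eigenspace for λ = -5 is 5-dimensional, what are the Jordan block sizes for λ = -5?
Block sizes for λ = -5: [2, 1, 1, 1, 1]

Step 1 — from the characteristic polynomial, algebraic multiplicity of λ = -5 is 6. From dim ker(T − (-5)·I) = 5, there are exactly 5 Jordan blocks for λ = -5.
Step 2 — from the minimal polynomial, the factor (x + 5)^2 tells us the largest block for λ = -5 has size 2.
Step 3 — with total size 6, 5 blocks, and largest block 2, the block sizes (in nonincreasing order) are [2, 1, 1, 1, 1].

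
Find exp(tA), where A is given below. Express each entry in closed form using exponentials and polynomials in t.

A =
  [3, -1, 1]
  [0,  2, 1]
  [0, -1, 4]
e^{tA} =
  [exp(3*t), -t*exp(3*t), t*exp(3*t)]
  [0, -t*exp(3*t) + exp(3*t), t*exp(3*t)]
  [0, -t*exp(3*t), t*exp(3*t) + exp(3*t)]

Strategy: write A = P · J · P⁻¹ where J is a Jordan canonical form, so e^{tA} = P · e^{tJ} · P⁻¹, and e^{tJ} can be computed block-by-block.

A has Jordan form
J =
  [3, 1, 0]
  [0, 3, 0]
  [0, 0, 3]
(up to reordering of blocks).

Per-block formulas:
  For a 1×1 block at λ = 3: exp(t · [3]) = [e^(3t)].
  For a 2×2 Jordan block J_2(3): exp(t · J_2(3)) = e^(3t)·(I + t·N), where N is the 2×2 nilpotent shift.

After assembling e^{tJ} and conjugating by P, we get:

e^{tA} =
  [exp(3*t), -t*exp(3*t), t*exp(3*t)]
  [0, -t*exp(3*t) + exp(3*t), t*exp(3*t)]
  [0, -t*exp(3*t), t*exp(3*t) + exp(3*t)]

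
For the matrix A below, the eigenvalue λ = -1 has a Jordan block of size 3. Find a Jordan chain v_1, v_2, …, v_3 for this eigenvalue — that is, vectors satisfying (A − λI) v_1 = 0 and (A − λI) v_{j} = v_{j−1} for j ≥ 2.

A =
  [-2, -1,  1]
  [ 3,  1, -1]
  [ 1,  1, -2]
A Jordan chain for λ = -1 of length 3:
v_1 = (-1, 2, 1)ᵀ
v_2 = (-1, 3, 1)ᵀ
v_3 = (1, 0, 0)ᵀ

Let N = A − (-1)·I. We want v_3 with N^3 v_3 = 0 but N^2 v_3 ≠ 0; then v_{j-1} := N · v_j for j = 3, …, 2.

Pick v_3 = (1, 0, 0)ᵀ.
Then v_2 = N · v_3 = (-1, 3, 1)ᵀ.
Then v_1 = N · v_2 = (-1, 2, 1)ᵀ.

Sanity check: (A − (-1)·I) v_1 = (0, 0, 0)ᵀ = 0. ✓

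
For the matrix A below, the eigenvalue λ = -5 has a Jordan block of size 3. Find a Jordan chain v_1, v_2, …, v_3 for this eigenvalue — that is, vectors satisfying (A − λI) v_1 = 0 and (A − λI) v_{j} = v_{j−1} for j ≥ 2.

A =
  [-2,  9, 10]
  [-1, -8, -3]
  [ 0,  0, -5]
A Jordan chain for λ = -5 of length 3:
v_1 = (3, -1, 0)ᵀ
v_2 = (10, -3, 0)ᵀ
v_3 = (0, 0, 1)ᵀ

Let N = A − (-5)·I. We want v_3 with N^3 v_3 = 0 but N^2 v_3 ≠ 0; then v_{j-1} := N · v_j for j = 3, …, 2.

Pick v_3 = (0, 0, 1)ᵀ.
Then v_2 = N · v_3 = (10, -3, 0)ᵀ.
Then v_1 = N · v_2 = (3, -1, 0)ᵀ.

Sanity check: (A − (-5)·I) v_1 = (0, 0, 0)ᵀ = 0. ✓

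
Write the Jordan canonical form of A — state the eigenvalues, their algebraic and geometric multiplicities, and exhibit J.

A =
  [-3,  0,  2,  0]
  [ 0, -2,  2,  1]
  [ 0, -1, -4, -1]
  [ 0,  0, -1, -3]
J_3(-3) ⊕ J_1(-3)

The characteristic polynomial is
  det(x·I − A) = x^4 + 12*x^3 + 54*x^2 + 108*x + 81 = (x + 3)^4

Eigenvalues and multiplicities (the geometric multiplicity of λ is n − rank(A − λI), which equals the number of Jordan blocks for λ):
  λ = -3: algebraic multiplicity = 4, geometric multiplicity = 2

Determining the block sizes for each eigenvalue:
  λ = -3: with am = 4 and gm = 2, the partition is not yet determined (e.g. several partitions of 4 into 2 parts exist). Let N = A − (-3)·I. Computing rank(N^1) = 2, rank(N^2) = 1, rank(N^3) = 0; the number of blocks of size ≥ j is rank(N^{j−1}) − rank(N^j), giving [2, 1, 1]. So we have 1 block(s) of size 3, 1 block(s) of size 1 → block sizes [3, 1]

Assembling the blocks gives a Jordan form
J =
  [-3,  1,  0,  0]
  [ 0, -3,  1,  0]
  [ 0,  0, -3,  0]
  [ 0,  0,  0, -3]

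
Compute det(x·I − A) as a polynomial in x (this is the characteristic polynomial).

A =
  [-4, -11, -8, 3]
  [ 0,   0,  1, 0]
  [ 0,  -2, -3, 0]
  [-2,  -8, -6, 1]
x^4 + 6*x^3 + 13*x^2 + 12*x + 4

Expanding det(x·I − A) (e.g. by cofactor expansion or by noting that A is similar to its Jordan form J, which has the same characteristic polynomial as A) gives
  χ_A(x) = x^4 + 6*x^3 + 13*x^2 + 12*x + 4
which factors as (x + 1)^2*(x + 2)^2. The eigenvalues (with algebraic multiplicities) are λ = -2 with multiplicity 2, λ = -1 with multiplicity 2.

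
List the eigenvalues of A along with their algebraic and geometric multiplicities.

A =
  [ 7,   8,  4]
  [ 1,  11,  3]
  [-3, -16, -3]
λ = 5: alg = 3, geom = 1

Step 1 — factor the characteristic polynomial to read off the algebraic multiplicities:
  χ_A(x) = (x - 5)^3

Step 2 — compute geometric multiplicities via the rank-nullity identity g(λ) = n − rank(A − λI):
  rank(A − (5)·I) = 2, so dim ker(A − (5)·I) = n − 2 = 1

Summary:
  λ = 5: algebraic multiplicity = 3, geometric multiplicity = 1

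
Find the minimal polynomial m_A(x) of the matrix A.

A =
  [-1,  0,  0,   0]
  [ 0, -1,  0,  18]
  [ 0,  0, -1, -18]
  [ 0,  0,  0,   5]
x^2 - 4*x - 5

The characteristic polynomial is χ_A(x) = (x - 5)*(x + 1)^3, so the eigenvalues are known. The minimal polynomial is
  m_A(x) = Π_λ (x − λ)^{k_λ}
where k_λ is the size of the *largest* Jordan block for λ (equivalently, the smallest k with (A − λI)^k v = 0 for every generalised eigenvector v of λ).

  λ = -1: largest Jordan block has size 1, contributing (x + 1)
  λ = 5: largest Jordan block has size 1, contributing (x − 5)

So m_A(x) = (x - 5)*(x + 1) = x^2 - 4*x - 5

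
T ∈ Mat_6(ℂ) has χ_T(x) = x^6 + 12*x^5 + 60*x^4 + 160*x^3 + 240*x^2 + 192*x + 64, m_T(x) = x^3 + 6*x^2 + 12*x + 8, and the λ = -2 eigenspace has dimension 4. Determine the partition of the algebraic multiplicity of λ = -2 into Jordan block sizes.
Block sizes for λ = -2: [3, 1, 1, 1]

Step 1 — from the characteristic polynomial, algebraic multiplicity of λ = -2 is 6. From dim ker(T − (-2)·I) = 4, there are exactly 4 Jordan blocks for λ = -2.
Step 2 — from the minimal polynomial, the factor (x + 2)^3 tells us the largest block for λ = -2 has size 3.
Step 3 — with total size 6, 4 blocks, and largest block 3, the block sizes (in nonincreasing order) are [3, 1, 1, 1].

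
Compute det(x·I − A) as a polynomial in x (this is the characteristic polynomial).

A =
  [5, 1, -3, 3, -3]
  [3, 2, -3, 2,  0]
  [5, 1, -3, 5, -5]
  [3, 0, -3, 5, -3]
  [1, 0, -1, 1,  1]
x^5 - 10*x^4 + 40*x^3 - 80*x^2 + 80*x - 32

Expanding det(x·I − A) (e.g. by cofactor expansion or by noting that A is similar to its Jordan form J, which has the same characteristic polynomial as A) gives
  χ_A(x) = x^5 - 10*x^4 + 40*x^3 - 80*x^2 + 80*x - 32
which factors as (x - 2)^5. The eigenvalues (with algebraic multiplicities) are λ = 2 with multiplicity 5.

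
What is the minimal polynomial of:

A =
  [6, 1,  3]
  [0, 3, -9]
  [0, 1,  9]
x^2 - 12*x + 36

The characteristic polynomial is χ_A(x) = (x - 6)^3, so the eigenvalues are known. The minimal polynomial is
  m_A(x) = Π_λ (x − λ)^{k_λ}
where k_λ is the size of the *largest* Jordan block for λ (equivalently, the smallest k with (A − λI)^k v = 0 for every generalised eigenvector v of λ).

  λ = 6: largest Jordan block has size 2, contributing (x − 6)^2

So m_A(x) = (x - 6)^2 = x^2 - 12*x + 36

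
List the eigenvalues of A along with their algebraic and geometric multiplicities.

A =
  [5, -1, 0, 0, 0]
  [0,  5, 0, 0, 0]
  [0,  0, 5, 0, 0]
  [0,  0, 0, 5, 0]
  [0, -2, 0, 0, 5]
λ = 5: alg = 5, geom = 4

Step 1 — factor the characteristic polynomial to read off the algebraic multiplicities:
  χ_A(x) = (x - 5)^5

Step 2 — compute geometric multiplicities via the rank-nullity identity g(λ) = n − rank(A − λI):
  rank(A − (5)·I) = 1, so dim ker(A − (5)·I) = n − 1 = 4

Summary:
  λ = 5: algebraic multiplicity = 5, geometric multiplicity = 4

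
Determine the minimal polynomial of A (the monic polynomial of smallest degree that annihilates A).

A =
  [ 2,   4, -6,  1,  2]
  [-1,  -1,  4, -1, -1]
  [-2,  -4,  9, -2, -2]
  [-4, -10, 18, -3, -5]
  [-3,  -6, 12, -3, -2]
x^3 - 3*x^2 + 3*x - 1

The characteristic polynomial is χ_A(x) = (x - 1)^5, so the eigenvalues are known. The minimal polynomial is
  m_A(x) = Π_λ (x − λ)^{k_λ}
where k_λ is the size of the *largest* Jordan block for λ (equivalently, the smallest k with (A − λI)^k v = 0 for every generalised eigenvector v of λ).

  λ = 1: largest Jordan block has size 3, contributing (x − 1)^3

So m_A(x) = (x - 1)^3 = x^3 - 3*x^2 + 3*x - 1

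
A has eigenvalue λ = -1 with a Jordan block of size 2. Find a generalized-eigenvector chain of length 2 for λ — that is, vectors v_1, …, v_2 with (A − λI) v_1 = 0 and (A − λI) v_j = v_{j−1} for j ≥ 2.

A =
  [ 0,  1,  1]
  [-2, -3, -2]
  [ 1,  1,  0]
A Jordan chain for λ = -1 of length 2:
v_1 = (1, -2, 1)ᵀ
v_2 = (1, 0, 0)ᵀ

Let N = A − (-1)·I. We want v_2 with N^2 v_2 = 0 but N^1 v_2 ≠ 0; then v_{j-1} := N · v_j for j = 2, …, 2.

Pick v_2 = (1, 0, 0)ᵀ.
Then v_1 = N · v_2 = (1, -2, 1)ᵀ.

Sanity check: (A − (-1)·I) v_1 = (0, 0, 0)ᵀ = 0. ✓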